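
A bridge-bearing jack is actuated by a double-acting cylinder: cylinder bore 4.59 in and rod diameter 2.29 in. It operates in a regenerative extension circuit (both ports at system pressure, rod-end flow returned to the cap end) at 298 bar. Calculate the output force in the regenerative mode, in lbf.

With equal pressure on both faces, forces on the annular region cancel; the net push is pressure × rod cross-section.
Rod cross-section A_rod = π/4 × (2.29 in)² = 4.119 in^2
F = P × A_rod

F ≈ 17800 lbf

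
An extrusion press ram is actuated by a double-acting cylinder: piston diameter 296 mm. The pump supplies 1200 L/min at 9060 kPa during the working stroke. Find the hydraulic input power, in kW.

Hydraulic power = P × Q

W ≈ 181 kW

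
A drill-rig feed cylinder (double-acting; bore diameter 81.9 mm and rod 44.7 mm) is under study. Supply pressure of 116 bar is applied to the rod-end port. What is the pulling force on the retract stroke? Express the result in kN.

Rod-side annular area A_ann = π/4 × (81.9² − 44.7²) = 3699 mm^2
On retraction the pressure acts on the annular area (bore minus rod).
F = P × A_ann

F ≈ 42.9 kN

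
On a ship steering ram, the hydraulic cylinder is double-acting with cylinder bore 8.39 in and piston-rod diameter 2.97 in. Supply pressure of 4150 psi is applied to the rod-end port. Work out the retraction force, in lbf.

Rod-side annular area A_ann = π/4 × (8.39² − 2.97²) = 48.36 in^2
On retraction the pressure acts on the annular area (bore minus rod).
F = P × A_ann

F ≈ 2.01e5 lbf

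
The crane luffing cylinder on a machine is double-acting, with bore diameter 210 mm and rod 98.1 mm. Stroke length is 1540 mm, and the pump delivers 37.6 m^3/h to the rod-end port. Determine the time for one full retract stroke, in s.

t ≈ 3.99 s

Rod-side annular area A_ann = π/4 × (210² − 98.1²) = 27080 mm^2
Swept volume V = A × L; t = V / Q = A·L / Q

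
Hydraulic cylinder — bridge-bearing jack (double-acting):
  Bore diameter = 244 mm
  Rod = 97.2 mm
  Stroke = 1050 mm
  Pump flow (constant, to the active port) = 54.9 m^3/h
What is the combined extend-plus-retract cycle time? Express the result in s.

Cap-side area A_cap = π/4 × (244 mm)² = 46760 mm^2
Rod-side annular area A_ann = π/4 × (244² − 97.2²) = 39340 mm^2
t_ext = A_cap·L/Q = 3.220 s
t_ret = A_ann·L/Q = 2.709 s
t_cycle = t_ext + t_ret

t ≈ 5.93 s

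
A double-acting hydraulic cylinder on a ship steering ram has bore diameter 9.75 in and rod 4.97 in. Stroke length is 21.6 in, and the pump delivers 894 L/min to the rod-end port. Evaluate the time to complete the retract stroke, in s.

t ≈ 1.31 s

Rod-side annular area A_ann = π/4 × (9.75² − 4.97²) = 55.26 in^2
Swept volume V = A × L; t = V / Q = A·L / Q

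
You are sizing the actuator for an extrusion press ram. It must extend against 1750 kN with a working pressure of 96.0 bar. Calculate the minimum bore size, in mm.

Extension force acts on the full piston face: F = P × (π/4)D².
D = √(4F / (πP)) = √(4 × 1750 kN / (π × 96.0 bar))

D ≈ 482 mm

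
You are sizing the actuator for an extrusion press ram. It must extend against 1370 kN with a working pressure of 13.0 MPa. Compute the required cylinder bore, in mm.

D ≈ 366 mm

Extension force acts on the full piston face: F = P × (π/4)D².
D = √(4F / (πP)) = √(4 × 1370 kN / (π × 13.0 MPa))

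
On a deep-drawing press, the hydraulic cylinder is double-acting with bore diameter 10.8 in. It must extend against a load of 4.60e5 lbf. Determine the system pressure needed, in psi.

P ≈ 5020 psi

Cap-side area A_cap = π/4 × (10.8 in)² = 91.61 in^2
P = F / A = 4.60e5 lbf / A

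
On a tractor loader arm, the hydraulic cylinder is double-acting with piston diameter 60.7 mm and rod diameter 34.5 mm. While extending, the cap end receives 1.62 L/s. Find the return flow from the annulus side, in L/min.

Q_out ≈ 65.8 L/min

Cap-side area A_cap = π/4 × (60.7 mm)² = 2894 mm^2
Rod-side annular area A_ann = π/4 × (60.7² − 34.5²) = 1959 mm^2
Piston speed v = Q_in/A_cap; rod-end outflow Q_out = v × A_ann = Q_in × A_ann/A_cap.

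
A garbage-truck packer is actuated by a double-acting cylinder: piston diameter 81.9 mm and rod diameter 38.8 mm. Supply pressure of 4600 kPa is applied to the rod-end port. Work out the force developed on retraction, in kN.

Rod-side annular area A_ann = π/4 × (81.9² − 38.8²) = 4086 mm^2
On retraction the pressure acts on the annular area (bore minus rod).
F = P × A_ann

F ≈ 18.8 kN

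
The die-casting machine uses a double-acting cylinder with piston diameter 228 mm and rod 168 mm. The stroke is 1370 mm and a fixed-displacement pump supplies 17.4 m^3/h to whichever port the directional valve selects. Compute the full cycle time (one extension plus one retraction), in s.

t ≈ 16.9 s

Cap-side area A_cap = π/4 × (228 mm)² = 40830 mm^2
Rod-side annular area A_ann = π/4 × (228² − 168²) = 18660 mm^2
t_ext = A_cap·L/Q = 11.57 s
t_ret = A_ann·L/Q = 5.289 s
t_cycle = t_ext + t_ret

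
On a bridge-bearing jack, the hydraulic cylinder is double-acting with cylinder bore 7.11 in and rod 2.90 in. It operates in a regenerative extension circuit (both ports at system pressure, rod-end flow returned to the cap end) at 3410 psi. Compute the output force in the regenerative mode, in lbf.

With equal pressure on both faces, forces on the annular region cancel; the net push is pressure × rod cross-section.
Rod cross-section A_rod = π/4 × (2.90 in)² = 6.605 in^2
F = P × A_rod

F ≈ 22500 lbf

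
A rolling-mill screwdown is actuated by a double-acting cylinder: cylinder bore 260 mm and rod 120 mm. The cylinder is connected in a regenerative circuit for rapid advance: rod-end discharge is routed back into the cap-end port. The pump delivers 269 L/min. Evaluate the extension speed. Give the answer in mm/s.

In regeneration the rod-end outflow joins the pump flow into the cap end, so the net volume the pump must supply per unit advance equals the rod cross-section area.
Rod cross-section A_rod = π/4 × (120 mm)² = 11310 mm^2
v = Q_pump / A_rod

v ≈ 396 mm/s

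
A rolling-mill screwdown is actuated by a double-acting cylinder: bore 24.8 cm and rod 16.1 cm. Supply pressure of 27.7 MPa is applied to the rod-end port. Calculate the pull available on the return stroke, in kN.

Rod-side annular area A_ann = π/4 × (24.8² − 16.1²) = 279.5 cm^2
On retraction the pressure acts on the annular area (bore minus rod).
F = P × A_ann

F ≈ 774 kN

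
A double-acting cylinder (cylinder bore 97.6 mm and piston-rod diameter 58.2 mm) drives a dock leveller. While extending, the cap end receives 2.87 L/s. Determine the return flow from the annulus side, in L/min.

Cap-side area A_cap = π/4 × (97.6 mm)² = 7482 mm^2
Rod-side annular area A_ann = π/4 × (97.6² − 58.2²) = 4821 mm^2
Piston speed v = Q_in/A_cap; rod-end outflow Q_out = v × A_ann = Q_in × A_ann/A_cap.

Q_out ≈ 111 L/min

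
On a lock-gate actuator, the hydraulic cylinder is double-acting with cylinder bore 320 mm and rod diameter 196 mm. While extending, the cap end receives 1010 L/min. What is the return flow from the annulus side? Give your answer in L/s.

Q_out ≈ 10.5 L/s

Cap-side area A_cap = π/4 × (320 mm)² = 80420 mm^2
Rod-side annular area A_ann = π/4 × (320² − 196²) = 50250 mm^2
Piston speed v = Q_in/A_cap; rod-end outflow Q_out = v × A_ann = Q_in × A_ann/A_cap.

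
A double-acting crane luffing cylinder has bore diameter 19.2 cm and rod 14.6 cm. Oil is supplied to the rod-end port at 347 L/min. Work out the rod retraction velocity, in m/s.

v ≈ 0.474 m/s

Rod-side annular area A_ann = π/4 × (19.2² − 14.6²) = 122.1 cm^2
Flow into the rod-end port fills the annular volume.
v = Q / A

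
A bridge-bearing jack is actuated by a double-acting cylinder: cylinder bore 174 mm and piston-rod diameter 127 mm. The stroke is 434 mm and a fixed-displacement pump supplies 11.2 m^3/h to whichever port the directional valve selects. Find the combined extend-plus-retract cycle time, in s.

Cap-side area A_cap = π/4 × (174 mm)² = 23780 mm^2
Rod-side annular area A_ann = π/4 × (174² − 127²) = 11110 mm^2
t_ext = A_cap·L/Q = 3.317 s
t_ret = A_ann·L/Q = 1.550 s
t_cycle = t_ext + t_ret

t ≈ 4.87 s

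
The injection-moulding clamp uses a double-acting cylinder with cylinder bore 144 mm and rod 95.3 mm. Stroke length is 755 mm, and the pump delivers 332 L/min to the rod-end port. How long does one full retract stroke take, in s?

Rod-side annular area A_ann = π/4 × (144² − 95.3²) = 9153 mm^2
Swept volume V = A × L; t = V / Q = A·L / Q

t ≈ 1.25 s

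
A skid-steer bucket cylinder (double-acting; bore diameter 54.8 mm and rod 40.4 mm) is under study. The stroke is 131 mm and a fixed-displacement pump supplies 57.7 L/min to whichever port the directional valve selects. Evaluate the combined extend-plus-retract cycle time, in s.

t ≈ 0.468 s

Cap-side area A_cap = π/4 × (54.8 mm)² = 2359 mm^2
Rod-side annular area A_ann = π/4 × (54.8² − 40.4²) = 1077 mm^2
t_ext = A_cap·L/Q = 0.3213 s
t_ret = A_ann·L/Q = 0.1467 s
t_cycle = t_ext + t_ret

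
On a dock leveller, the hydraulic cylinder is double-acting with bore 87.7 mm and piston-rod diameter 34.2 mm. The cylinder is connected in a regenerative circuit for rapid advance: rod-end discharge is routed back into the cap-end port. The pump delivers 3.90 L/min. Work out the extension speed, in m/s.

In regeneration the rod-end outflow joins the pump flow into the cap end, so the net volume the pump must supply per unit advance equals the rod cross-section area.
Rod cross-section A_rod = π/4 × (34.2 mm)² = 918.6 mm^2
v = Q_pump / A_rod

v ≈ 0.0708 m/s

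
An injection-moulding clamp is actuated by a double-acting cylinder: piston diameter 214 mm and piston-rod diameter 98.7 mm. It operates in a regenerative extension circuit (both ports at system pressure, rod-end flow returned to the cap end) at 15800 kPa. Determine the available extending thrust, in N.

F ≈ 1.21e5 N

With equal pressure on both faces, forces on the annular region cancel; the net push is pressure × rod cross-section.
Rod cross-section A_rod = π/4 × (98.7 mm)² = 7651 mm^2
F = P × A_rod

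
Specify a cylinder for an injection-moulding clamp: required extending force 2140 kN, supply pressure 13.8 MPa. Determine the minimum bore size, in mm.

Extension force acts on the full piston face: F = P × (π/4)D².
D = √(4F / (πP)) = √(4 × 2140 kN / (π × 13.8 MPa))

D ≈ 444 mm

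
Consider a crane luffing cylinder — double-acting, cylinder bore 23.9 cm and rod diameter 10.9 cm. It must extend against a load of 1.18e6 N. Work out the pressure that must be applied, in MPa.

Cap-side area A_cap = π/4 × (23.9 cm)² = 448.6 cm^2
P = F / A = 1.18e6 N / A

P ≈ 26.3 MPa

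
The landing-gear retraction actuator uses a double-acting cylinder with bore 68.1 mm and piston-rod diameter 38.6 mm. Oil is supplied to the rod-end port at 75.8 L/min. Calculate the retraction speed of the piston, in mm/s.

Rod-side annular area A_ann = π/4 × (68.1² − 38.6²) = 2472 mm^2
Flow into the rod-end port fills the annular volume.
v = Q / A

v ≈ 511 mm/s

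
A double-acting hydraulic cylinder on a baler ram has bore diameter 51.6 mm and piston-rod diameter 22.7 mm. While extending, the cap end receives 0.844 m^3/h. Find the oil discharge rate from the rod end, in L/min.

Cap-side area A_cap = π/4 × (51.6 mm)² = 2091 mm^2
Rod-side annular area A_ann = π/4 × (51.6² − 22.7²) = 1686 mm^2
Piston speed v = Q_in/A_cap; rod-end outflow Q_out = v × A_ann = Q_in × A_ann/A_cap.

Q_out ≈ 11.3 L/min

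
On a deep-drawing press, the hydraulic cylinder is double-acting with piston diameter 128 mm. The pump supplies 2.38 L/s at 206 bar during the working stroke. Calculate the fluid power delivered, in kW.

Hydraulic power = P × Q

W ≈ 49.0 kW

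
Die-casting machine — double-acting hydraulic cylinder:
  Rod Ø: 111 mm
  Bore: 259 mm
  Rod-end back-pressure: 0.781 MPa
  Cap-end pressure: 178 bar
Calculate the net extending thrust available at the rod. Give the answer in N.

Cap-side area A_cap = π/4 × (259 mm)² = 52690 mm^2
Rod-side annular area A_ann = π/4 × (259² − 111²) = 43010 mm^2
Net thrust = P_cap·A_cap − P_rod·A_ann = 9.378e5 N − 33590 N

F ≈ 9.04e5 N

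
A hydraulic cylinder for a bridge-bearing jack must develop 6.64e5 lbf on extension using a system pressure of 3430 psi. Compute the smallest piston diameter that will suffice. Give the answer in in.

D ≈ 15.7 in

Extension force acts on the full piston face: F = P × (π/4)D².
D = √(4F / (πP)) = √(4 × 6.64e5 lbf / (π × 3430 psi))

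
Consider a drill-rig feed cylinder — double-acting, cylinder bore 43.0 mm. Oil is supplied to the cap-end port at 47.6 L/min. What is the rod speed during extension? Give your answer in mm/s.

v ≈ 546 mm/s

Cap-side area A_cap = π/4 × (43.0 mm)² = 1452 mm^2
v = Q / A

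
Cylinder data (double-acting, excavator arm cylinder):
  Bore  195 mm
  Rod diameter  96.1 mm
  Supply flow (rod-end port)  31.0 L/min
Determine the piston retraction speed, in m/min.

v ≈ 1.37 m/min

Rod-side annular area A_ann = π/4 × (195² − 96.1²) = 22610 mm^2
Flow into the rod-end port fills the annular volume.
v = Q / A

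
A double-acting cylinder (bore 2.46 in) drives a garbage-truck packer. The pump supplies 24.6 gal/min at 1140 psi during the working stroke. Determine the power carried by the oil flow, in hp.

Hydraulic power = P × Q

W ≈ 16.4 hp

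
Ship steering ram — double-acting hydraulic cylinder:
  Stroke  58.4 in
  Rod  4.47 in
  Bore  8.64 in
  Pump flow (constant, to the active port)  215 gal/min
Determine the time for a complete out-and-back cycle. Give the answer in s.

Cap-side area A_cap = π/4 × (8.64 in)² = 58.63 in^2
Rod-side annular area A_ann = π/4 × (8.64² − 4.47²) = 42.94 in^2
t_ext = A_cap·L/Q = 4.136 s
t_ret = A_ann·L/Q = 3.029 s
t_cycle = t_ext + t_ret

t ≈ 7.17 s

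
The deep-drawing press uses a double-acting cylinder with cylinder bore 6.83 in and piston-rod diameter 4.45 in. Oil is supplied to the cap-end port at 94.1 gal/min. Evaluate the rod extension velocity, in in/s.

Cap-side area A_cap = π/4 × (6.83 in)² = 36.64 in^2
v = Q / A

v ≈ 9.89 in/s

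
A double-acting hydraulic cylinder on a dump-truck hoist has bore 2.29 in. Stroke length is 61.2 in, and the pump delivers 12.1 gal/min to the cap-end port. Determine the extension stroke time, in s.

Cap-side area A_cap = π/4 × (2.29 in)² = 4.119 in^2
Swept volume V = A × L; t = V / Q = A·L / Q

t ≈ 5.41 s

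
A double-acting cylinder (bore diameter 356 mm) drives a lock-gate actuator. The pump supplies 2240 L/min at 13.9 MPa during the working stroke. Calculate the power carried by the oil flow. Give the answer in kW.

W ≈ 519 kW

Hydraulic power = P × Q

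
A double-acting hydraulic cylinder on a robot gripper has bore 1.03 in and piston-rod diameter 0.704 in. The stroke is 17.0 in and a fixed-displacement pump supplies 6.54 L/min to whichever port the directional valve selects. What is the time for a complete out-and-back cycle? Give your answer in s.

Cap-side area A_cap = π/4 × (1.03 in)² = 0.8332 in^2
Rod-side annular area A_ann = π/4 × (1.03² − 0.704²) = 0.4440 in^2
t_ext = A_cap·L/Q = 2.130 s
t_ret = A_ann·L/Q = 1.135 s
t_cycle = t_ext + t_ret

t ≈ 3.26 s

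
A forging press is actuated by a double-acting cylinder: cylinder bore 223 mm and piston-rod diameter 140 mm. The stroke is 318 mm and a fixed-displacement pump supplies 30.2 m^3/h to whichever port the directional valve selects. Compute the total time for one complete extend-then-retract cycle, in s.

t ≈ 2.38 s

Cap-side area A_cap = π/4 × (223 mm)² = 39060 mm^2
Rod-side annular area A_ann = π/4 × (223² − 140²) = 23660 mm^2
t_ext = A_cap·L/Q = 1.481 s
t_ret = A_ann·L/Q = 0.8970 s
t_cycle = t_ext + t_ret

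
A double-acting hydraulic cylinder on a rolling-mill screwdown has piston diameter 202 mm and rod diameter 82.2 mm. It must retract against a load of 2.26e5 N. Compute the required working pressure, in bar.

P ≈ 84.5 bar

Rod-side annular area A_ann = π/4 × (202² − 82.2²) = 26740 mm^2
Retraction: pressure acts on the annular area.
P = F / A = 2.26e5 N / A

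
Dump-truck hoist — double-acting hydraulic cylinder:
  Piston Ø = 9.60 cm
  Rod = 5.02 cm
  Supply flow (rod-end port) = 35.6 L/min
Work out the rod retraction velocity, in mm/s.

Rod-side annular area A_ann = π/4 × (9.60² − 5.02²) = 52.59 cm^2
Flow into the rod-end port fills the annular volume.
v = Q / A

v ≈ 113 mm/s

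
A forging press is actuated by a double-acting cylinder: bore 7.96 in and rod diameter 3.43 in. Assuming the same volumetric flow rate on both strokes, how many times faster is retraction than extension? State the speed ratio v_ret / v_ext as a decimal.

v_ret/v_ext ≈ 1.23

Cap-side area A_cap = π/4 × (7.96 in)² = 49.76 in^2
Rod-side annular area A_ann = π/4 × (7.96² − 3.43²) = 40.52 in^2
For equal Q, v ∝ 1/A, so v_ret/v_ext = A_cap/A_ann.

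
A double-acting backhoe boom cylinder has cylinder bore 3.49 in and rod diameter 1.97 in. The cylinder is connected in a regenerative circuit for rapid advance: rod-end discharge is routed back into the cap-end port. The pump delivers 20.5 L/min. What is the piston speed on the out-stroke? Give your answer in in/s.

In regeneration the rod-end outflow joins the pump flow into the cap end, so the net volume the pump must supply per unit advance equals the rod cross-section area.
Rod cross-section A_rod = π/4 × (1.97 in)² = 3.048 in^2
v = Q_pump / A_rod

v ≈ 6.84 in/s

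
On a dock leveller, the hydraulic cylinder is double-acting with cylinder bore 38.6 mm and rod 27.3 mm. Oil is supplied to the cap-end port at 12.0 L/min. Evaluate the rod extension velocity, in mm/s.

v ≈ 171 mm/s

Cap-side area A_cap = π/4 × (38.6 mm)² = 1170 mm^2
v = Q / A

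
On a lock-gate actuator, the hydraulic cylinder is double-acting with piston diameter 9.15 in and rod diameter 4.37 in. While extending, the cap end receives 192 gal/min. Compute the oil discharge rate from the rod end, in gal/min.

Q_out ≈ 148 gal/min

Cap-side area A_cap = π/4 × (9.15 in)² = 65.76 in^2
Rod-side annular area A_ann = π/4 × (9.15² − 4.37²) = 50.76 in^2
Piston speed v = Q_in/A_cap; rod-end outflow Q_out = v × A_ann = Q_in × A_ann/A_cap.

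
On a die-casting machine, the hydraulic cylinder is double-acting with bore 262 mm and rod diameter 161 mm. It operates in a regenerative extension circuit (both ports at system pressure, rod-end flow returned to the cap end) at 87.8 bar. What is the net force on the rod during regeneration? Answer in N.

With equal pressure on both faces, forces on the annular region cancel; the net push is pressure × rod cross-section.
Rod cross-section A_rod = π/4 × (161 mm)² = 20360 mm^2
F = P × A_rod

F ≈ 1.79e5 N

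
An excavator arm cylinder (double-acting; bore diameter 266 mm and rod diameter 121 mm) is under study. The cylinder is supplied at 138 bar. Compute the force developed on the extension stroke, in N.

Cap-side area A_cap = π/4 × (266 mm)² = 55570 mm^2
F = P × A_cap = 138 bar × A_cap

F ≈ 7.67e5 N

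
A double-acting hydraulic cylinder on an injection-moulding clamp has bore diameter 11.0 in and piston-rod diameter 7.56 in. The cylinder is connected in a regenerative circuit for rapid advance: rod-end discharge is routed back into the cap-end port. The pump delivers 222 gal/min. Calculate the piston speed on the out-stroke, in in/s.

v ≈ 19.0 in/s

In regeneration the rod-end outflow joins the pump flow into the cap end, so the net volume the pump must supply per unit advance equals the rod cross-section area.
Rod cross-section A_rod = π/4 × (7.56 in)² = 44.89 in^2
v = Q_pump / A_rod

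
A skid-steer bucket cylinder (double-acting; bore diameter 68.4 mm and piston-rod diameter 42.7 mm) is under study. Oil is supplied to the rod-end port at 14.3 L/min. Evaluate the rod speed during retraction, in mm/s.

v ≈ 106 mm/s

Rod-side annular area A_ann = π/4 × (68.4² − 42.7²) = 2243 mm^2
Flow into the rod-end port fills the annular volume.
v = Q / A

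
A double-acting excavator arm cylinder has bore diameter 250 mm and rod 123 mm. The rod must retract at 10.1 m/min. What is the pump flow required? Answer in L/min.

Q ≈ 376 L/min

Rod-side annular area A_ann = π/4 × (250² − 123²) = 37210 mm^2
Q = A × v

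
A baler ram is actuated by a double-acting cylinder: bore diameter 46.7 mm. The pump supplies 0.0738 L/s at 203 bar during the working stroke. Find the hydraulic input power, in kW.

W ≈ 1.50 kW

Hydraulic power = P × Q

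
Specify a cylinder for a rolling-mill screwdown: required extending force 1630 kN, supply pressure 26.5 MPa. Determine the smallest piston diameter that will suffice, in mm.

D ≈ 280 mm

Extension force acts on the full piston face: F = P × (π/4)D².
D = √(4F / (πP)) = √(4 × 1630 kN / (π × 26.5 MPa))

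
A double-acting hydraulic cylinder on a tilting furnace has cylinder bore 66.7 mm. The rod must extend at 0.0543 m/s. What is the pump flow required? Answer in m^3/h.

Cap-side area A_cap = π/4 × (66.7 mm)² = 3494 mm^2
Q = A × v

Q ≈ 0.683 m^3/h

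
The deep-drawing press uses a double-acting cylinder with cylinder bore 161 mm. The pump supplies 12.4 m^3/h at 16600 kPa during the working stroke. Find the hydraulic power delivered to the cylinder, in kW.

W ≈ 57.2 kW

Hydraulic power = P × Q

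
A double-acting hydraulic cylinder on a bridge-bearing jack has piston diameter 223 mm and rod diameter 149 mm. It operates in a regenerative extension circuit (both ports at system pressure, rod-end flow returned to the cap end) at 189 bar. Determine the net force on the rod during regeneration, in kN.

F ≈ 330 kN

With equal pressure on both faces, forces on the annular region cancel; the net push is pressure × rod cross-section.
Rod cross-section A_rod = π/4 × (149 mm)² = 17440 mm^2
F = P × A_rod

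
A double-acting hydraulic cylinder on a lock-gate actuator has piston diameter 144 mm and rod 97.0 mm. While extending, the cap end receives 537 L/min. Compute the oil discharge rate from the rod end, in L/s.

Cap-side area A_cap = π/4 × (144 mm)² = 16290 mm^2
Rod-side annular area A_ann = π/4 × (144² − 97.0²) = 8896 mm^2
Piston speed v = Q_in/A_cap; rod-end outflow Q_out = v × A_ann = Q_in × A_ann/A_cap.

Q_out ≈ 4.89 L/s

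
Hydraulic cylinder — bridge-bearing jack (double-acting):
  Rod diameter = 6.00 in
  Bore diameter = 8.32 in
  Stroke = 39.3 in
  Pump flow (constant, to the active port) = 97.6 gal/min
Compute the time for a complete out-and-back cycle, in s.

t ≈ 8.42 s

Cap-side area A_cap = π/4 × (8.32 in)² = 54.37 in^2
Rod-side annular area A_ann = π/4 × (8.32² − 6.00²) = 26.09 in^2
t_ext = A_cap·L/Q = 5.686 s
t_ret = A_ann·L/Q = 2.729 s
t_cycle = t_ext + t_ret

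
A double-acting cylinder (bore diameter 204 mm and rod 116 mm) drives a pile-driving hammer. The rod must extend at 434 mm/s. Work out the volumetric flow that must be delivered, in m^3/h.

Cap-side area A_cap = π/4 × (204 mm)² = 32690 mm^2
Q = A × v

Q ≈ 51.1 m^3/h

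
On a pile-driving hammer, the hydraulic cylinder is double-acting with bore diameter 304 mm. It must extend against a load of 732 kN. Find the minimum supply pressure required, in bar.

P ≈ 101 bar

Cap-side area A_cap = π/4 × (304 mm)² = 72580 mm^2
P = F / A = 732 kN / A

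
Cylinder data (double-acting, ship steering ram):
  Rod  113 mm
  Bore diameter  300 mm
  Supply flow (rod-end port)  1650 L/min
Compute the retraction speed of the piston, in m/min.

v ≈ 27.2 m/min

Rod-side annular area A_ann = π/4 × (300² − 113²) = 60660 mm^2
Flow into the rod-end port fills the annular volume.
v = Q / A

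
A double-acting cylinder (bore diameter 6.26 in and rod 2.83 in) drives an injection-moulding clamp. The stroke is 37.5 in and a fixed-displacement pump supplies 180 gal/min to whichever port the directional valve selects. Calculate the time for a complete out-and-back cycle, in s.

t ≈ 2.99 s

Cap-side area A_cap = π/4 × (6.26 in)² = 30.78 in^2
Rod-side annular area A_ann = π/4 × (6.26² − 2.83²) = 24.49 in^2
t_ext = A_cap·L/Q = 1.665 s
t_ret = A_ann·L/Q = 1.325 s
t_cycle = t_ext + t_ret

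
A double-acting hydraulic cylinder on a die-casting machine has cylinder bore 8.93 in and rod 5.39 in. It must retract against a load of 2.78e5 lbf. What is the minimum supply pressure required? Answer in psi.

P ≈ 6980 psi

Rod-side annular area A_ann = π/4 × (8.93² − 5.39²) = 39.81 in^2
Retraction: pressure acts on the annular area.
P = F / A = 2.78e5 lbf / A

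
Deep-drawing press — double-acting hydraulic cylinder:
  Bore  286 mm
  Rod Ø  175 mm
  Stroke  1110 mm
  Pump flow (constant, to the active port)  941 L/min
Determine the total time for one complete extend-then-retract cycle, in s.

Cap-side area A_cap = π/4 × (286 mm)² = 64240 mm^2
Rod-side annular area A_ann = π/4 × (286² − 175²) = 40190 mm^2
t_ext = A_cap·L/Q = 4.547 s
t_ret = A_ann·L/Q = 2.844 s
t_cycle = t_ext + t_ret

t ≈ 7.39 s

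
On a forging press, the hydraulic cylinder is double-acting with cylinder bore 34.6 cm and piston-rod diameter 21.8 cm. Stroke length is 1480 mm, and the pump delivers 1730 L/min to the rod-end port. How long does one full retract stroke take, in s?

t ≈ 2.91 s

Rod-side annular area A_ann = π/4 × (34.6² − 21.8²) = 567.0 cm^2
Swept volume V = A × L; t = V / Q = A·L / Q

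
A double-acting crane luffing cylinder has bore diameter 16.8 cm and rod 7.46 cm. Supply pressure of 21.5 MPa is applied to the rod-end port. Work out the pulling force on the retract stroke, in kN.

Rod-side annular area A_ann = π/4 × (16.8² − 7.46²) = 178.0 cm^2
On retraction the pressure acts on the annular area (bore minus rod).
F = P × A_ann

F ≈ 383 kN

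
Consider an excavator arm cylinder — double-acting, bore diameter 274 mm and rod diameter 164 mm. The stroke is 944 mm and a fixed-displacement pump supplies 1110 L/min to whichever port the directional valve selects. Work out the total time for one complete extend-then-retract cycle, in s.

Cap-side area A_cap = π/4 × (274 mm)² = 58960 mm^2
Rod-side annular area A_ann = π/4 × (274² − 164²) = 37840 mm^2
t_ext = A_cap·L/Q = 3.009 s
t_ret = A_ann·L/Q = 1.931 s
t_cycle = t_ext + t_ret

t ≈ 4.94 s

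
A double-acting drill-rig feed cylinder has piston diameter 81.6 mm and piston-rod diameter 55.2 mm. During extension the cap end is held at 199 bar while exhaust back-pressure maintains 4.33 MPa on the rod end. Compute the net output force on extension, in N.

F ≈ 91800 N

Cap-side area A_cap = π/4 × (81.6 mm)² = 5230 mm^2
Rod-side annular area A_ann = π/4 × (81.6² − 55.2²) = 2836 mm^2
Net thrust = P_cap·A_cap − P_rod·A_ann = 1.041e5 N − 12280 N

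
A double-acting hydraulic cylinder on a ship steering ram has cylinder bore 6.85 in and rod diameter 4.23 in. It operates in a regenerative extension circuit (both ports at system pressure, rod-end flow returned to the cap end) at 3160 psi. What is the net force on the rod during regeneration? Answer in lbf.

With equal pressure on both faces, forces on the annular region cancel; the net push is pressure × rod cross-section.
Rod cross-section A_rod = π/4 × (4.23 in)² = 14.05 in^2
F = P × A_rod

F ≈ 44400 lbf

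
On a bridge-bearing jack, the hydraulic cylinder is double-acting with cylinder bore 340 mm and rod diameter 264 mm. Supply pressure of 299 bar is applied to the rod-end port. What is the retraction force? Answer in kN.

F ≈ 1080 kN

Rod-side annular area A_ann = π/4 × (340² − 264²) = 36050 mm^2
On retraction the pressure acts on the annular area (bore minus rod).
F = P × A_ann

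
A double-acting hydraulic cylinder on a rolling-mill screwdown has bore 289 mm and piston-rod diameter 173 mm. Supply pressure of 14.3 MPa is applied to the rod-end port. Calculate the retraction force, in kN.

Rod-side annular area A_ann = π/4 × (289² − 173²) = 42090 mm^2
On retraction the pressure acts on the annular area (bore minus rod).
F = P × A_ann

F ≈ 602 kN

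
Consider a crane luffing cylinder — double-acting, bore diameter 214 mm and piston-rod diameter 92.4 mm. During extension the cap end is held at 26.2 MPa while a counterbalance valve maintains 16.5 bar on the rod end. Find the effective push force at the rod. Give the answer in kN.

Cap-side area A_cap = π/4 × (214 mm)² = 35970 mm^2
Rod-side annular area A_ann = π/4 × (214² − 92.4²) = 29260 mm^2
Net thrust = P_cap·A_cap − P_rod·A_ann = 942.4 kN − 48.28 kN

F ≈ 894 kN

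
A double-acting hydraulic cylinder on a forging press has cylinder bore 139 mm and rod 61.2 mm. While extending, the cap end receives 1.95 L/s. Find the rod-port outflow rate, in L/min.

Q_out ≈ 94.3 L/min

Cap-side area A_cap = π/4 × (139 mm)² = 15170 mm^2
Rod-side annular area A_ann = π/4 × (139² − 61.2²) = 12230 mm^2
Piston speed v = Q_in/A_cap; rod-end outflow Q_out = v × A_ann = Q_in × A_ann/A_cap.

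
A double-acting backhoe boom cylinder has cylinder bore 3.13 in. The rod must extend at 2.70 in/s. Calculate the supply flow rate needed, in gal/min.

Cap-side area A_cap = π/4 × (3.13 in)² = 7.694 in^2
Q = A × v

Q ≈ 5.40 gal/min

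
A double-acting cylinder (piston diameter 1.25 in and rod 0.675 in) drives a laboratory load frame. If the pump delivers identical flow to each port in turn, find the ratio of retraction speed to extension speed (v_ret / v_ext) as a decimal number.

Cap-side area A_cap = π/4 × (1.25 in)² = 1.227 in^2
Rod-side annular area A_ann = π/4 × (1.25² − 0.675²) = 0.8693 in^2
For equal Q, v ∝ 1/A, so v_ret/v_ext = A_cap/A_ann.

v_ret/v_ext ≈ 1.41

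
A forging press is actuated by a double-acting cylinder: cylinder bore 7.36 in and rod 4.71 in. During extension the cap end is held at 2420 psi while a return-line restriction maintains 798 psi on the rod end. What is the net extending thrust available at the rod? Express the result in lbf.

Cap-side area A_cap = π/4 × (7.36 in)² = 42.54 in^2
Rod-side annular area A_ann = π/4 × (7.36² − 4.71²) = 25.12 in^2
Net thrust = P_cap·A_cap − P_rod·A_ann = 1.030e5 lbf − 20050 lbf

F ≈ 82900 lbf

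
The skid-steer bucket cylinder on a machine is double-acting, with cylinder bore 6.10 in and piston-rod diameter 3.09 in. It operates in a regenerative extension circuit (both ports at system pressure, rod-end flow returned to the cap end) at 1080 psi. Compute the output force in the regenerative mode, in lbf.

F ≈ 8100 lbf

With equal pressure on both faces, forces on the annular region cancel; the net push is pressure × rod cross-section.
Rod cross-section A_rod = π/4 × (3.09 in)² = 7.499 in^2
F = P × A_rod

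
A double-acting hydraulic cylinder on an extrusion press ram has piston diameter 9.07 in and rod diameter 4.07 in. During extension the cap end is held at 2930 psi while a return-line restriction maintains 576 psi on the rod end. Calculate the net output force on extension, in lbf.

F ≈ 1.60e5 lbf

Cap-side area A_cap = π/4 × (9.07 in)² = 64.61 in^2
Rod-side annular area A_ann = π/4 × (9.07² − 4.07²) = 51.60 in^2
Net thrust = P_cap·A_cap − P_rod·A_ann = 1.893e5 lbf − 29720 lbf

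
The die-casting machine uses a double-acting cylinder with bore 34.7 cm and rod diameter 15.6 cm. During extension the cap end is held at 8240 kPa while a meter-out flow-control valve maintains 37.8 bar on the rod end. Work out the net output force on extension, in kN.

Cap-side area A_cap = π/4 × (34.7 cm)² = 945.7 cm^2
Rod-side annular area A_ann = π/4 × (34.7² − 15.6²) = 754.6 cm^2
Net thrust = P_cap·A_cap − P_rod·A_ann = 779.2 kN − 285.2 kN

F ≈ 494 kN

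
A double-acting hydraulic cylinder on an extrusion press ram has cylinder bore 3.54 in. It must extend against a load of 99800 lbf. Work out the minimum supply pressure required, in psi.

Cap-side area A_cap = π/4 × (3.54 in)² = 9.842 in^2
P = F / A = 99800 lbf / A

P ≈ 10100 psi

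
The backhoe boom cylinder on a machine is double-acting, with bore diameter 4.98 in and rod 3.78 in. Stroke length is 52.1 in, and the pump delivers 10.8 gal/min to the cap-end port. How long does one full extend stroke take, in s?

t ≈ 24.4 s

Cap-side area A_cap = π/4 × (4.98 in)² = 19.48 in^2
Swept volume V = A × L; t = V / Q = A·L / Q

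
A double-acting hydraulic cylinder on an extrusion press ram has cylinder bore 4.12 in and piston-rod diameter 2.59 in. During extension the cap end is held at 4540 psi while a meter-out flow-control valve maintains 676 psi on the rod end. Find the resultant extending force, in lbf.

Cap-side area A_cap = π/4 × (4.12 in)² = 13.33 in^2
Rod-side annular area A_ann = π/4 × (4.12² − 2.59²) = 8.063 in^2
Net thrust = P_cap·A_cap − P_rod·A_ann = 60530 lbf − 5451 lbf

F ≈ 55100 lbf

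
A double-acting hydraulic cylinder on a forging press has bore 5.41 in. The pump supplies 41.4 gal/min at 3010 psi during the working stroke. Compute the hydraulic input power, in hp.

W ≈ 72.7 hp

Hydraulic power = P × Q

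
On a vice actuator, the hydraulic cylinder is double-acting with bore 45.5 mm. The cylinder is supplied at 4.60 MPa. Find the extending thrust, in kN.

Cap-side area A_cap = π/4 × (45.5 mm)² = 1626 mm^2
F = P × A_cap = 4.60 MPa × A_cap

F ≈ 7.48 kN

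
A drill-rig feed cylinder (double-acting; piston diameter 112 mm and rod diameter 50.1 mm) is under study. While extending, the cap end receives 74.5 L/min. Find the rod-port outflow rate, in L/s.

Q_out ≈ 0.993 L/s

Cap-side area A_cap = π/4 × (112 mm)² = 9852 mm^2
Rod-side annular area A_ann = π/4 × (112² − 50.1²) = 7881 mm^2
Piston speed v = Q_in/A_cap; rod-end outflow Q_out = v × A_ann = Q_in × A_ann/A_cap.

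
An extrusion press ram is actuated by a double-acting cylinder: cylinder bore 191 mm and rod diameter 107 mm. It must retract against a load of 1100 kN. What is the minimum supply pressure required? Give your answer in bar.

P ≈ 560 bar

Rod-side annular area A_ann = π/4 × (191² − 107²) = 19660 mm^2
Retraction: pressure acts on the annular area.
P = F / A = 1100 kN / A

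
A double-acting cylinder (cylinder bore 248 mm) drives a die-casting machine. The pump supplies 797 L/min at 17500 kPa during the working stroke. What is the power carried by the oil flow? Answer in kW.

Hydraulic power = P × Q

W ≈ 232 kW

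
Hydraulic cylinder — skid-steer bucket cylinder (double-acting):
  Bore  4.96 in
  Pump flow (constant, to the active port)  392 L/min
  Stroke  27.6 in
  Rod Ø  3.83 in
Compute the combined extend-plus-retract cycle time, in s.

Cap-side area A_cap = π/4 × (4.96 in)² = 19.32 in^2
Rod-side annular area A_ann = π/4 × (4.96² − 3.83²) = 7.801 in^2
t_ext = A_cap·L/Q = 1.338 s
t_ret = A_ann·L/Q = 0.5400 s
t_cycle = t_ext + t_ret

t ≈ 1.88 s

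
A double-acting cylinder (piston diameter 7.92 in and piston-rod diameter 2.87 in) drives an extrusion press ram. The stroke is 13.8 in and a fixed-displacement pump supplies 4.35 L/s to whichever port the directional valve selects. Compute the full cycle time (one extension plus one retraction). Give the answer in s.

t ≈ 4.79 s

Cap-side area A_cap = π/4 × (7.92 in)² = 49.27 in^2
Rod-side annular area A_ann = π/4 × (7.92² − 2.87²) = 42.80 in^2
t_ext = A_cap·L/Q = 2.561 s
t_ret = A_ann·L/Q = 2.225 s
t_cycle = t_ext + t_ret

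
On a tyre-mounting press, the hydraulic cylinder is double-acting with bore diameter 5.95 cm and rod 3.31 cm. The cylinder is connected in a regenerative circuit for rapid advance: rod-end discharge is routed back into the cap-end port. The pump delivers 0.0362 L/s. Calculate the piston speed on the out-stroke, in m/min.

v ≈ 2.52 m/min

In regeneration the rod-end outflow joins the pump flow into the cap end, so the net volume the pump must supply per unit advance equals the rod cross-section area.
Rod cross-section A_rod = π/4 × (3.31 cm)² = 8.605 cm^2
v = Q_pump / A_rod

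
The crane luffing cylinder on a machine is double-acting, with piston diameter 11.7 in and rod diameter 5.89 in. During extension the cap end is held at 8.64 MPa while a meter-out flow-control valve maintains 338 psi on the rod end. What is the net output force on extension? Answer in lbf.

F ≈ 1.08e5 lbf

Cap-side area A_cap = π/4 × (11.7 in)² = 107.5 in^2
Rod-side annular area A_ann = π/4 × (11.7² − 5.89²) = 80.27 in^2
Net thrust = P_cap·A_cap − P_rod·A_ann = 1.347e5 lbf − 27130 lbf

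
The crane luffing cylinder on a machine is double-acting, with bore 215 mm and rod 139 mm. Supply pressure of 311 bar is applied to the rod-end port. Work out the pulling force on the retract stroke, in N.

Rod-side annular area A_ann = π/4 × (215² − 139²) = 21130 mm^2
On retraction the pressure acts on the annular area (bore minus rod).
F = P × A_ann

F ≈ 6.57e5 N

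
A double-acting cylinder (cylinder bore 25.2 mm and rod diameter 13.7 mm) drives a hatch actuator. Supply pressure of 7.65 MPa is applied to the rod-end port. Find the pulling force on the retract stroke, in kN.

F ≈ 2.69 kN

Rod-side annular area A_ann = π/4 × (25.2² − 13.7²) = 351.3 mm^2
On retraction the pressure acts on the annular area (bore minus rod).
F = P × A_ann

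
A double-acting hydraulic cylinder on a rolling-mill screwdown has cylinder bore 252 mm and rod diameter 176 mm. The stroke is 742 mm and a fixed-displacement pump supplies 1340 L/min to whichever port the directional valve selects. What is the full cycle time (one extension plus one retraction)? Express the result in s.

t ≈ 2.51 s

Cap-side area A_cap = π/4 × (252 mm)² = 49880 mm^2
Rod-side annular area A_ann = π/4 × (252² − 176²) = 25550 mm^2
t_ext = A_cap·L/Q = 1.657 s
t_ret = A_ann·L/Q = 0.8488 s
t_cycle = t_ext + t_ret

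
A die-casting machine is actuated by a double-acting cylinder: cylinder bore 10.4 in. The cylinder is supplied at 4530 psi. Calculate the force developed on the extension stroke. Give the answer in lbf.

F ≈ 3.85e5 lbf

Cap-side area A_cap = π/4 × (10.4 in)² = 84.95 in^2
F = P × A_cap = 4530 psi × A_cap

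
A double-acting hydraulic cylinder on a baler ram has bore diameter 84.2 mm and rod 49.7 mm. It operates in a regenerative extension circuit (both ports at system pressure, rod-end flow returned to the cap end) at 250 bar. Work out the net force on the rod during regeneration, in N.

F ≈ 48500 N

With equal pressure on both faces, forces on the annular region cancel; the net push is pressure × rod cross-section.
Rod cross-section A_rod = π/4 × (49.7 mm)² = 1940 mm^2
F = P × A_rod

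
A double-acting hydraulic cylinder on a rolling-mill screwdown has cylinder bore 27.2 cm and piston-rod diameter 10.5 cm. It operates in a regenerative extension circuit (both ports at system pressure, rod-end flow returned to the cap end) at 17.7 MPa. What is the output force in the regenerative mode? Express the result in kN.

With equal pressure on both faces, forces on the annular region cancel; the net push is pressure × rod cross-section.
Rod cross-section A_rod = π/4 × (10.5 cm)² = 86.59 cm^2
F = P × A_rod

F ≈ 153 kN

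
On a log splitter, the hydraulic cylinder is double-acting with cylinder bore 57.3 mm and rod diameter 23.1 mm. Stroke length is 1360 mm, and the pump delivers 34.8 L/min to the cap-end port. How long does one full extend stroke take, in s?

t ≈ 6.05 s

Cap-side area A_cap = π/4 × (57.3 mm)² = 2579 mm^2
Swept volume V = A × L; t = V / Q = A·L / Q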